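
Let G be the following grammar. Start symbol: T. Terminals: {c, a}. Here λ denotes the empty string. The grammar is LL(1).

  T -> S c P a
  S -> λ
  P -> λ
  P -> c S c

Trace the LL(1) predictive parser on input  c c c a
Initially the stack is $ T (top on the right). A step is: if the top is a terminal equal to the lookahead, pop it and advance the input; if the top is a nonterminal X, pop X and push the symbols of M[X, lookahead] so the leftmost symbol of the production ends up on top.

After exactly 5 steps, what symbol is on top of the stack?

     Stack      Input      Action
  1  $ T        c c c a $  expand T -> S c P a
  2  $ a P c S  c c c a $  expand S -> λ
  3  $ a P c    c c c a $  match c
  4  $ a P      c c a $    expand P -> c S c
  5  $ a c S c  c c a $    match c
Stack after step 5: $ a c S (top = S).

S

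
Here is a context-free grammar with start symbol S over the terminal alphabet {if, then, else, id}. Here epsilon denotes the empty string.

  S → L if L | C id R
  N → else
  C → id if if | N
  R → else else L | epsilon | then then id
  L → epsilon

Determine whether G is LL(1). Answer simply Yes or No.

FIRST(S) = {else, id, if}
FIRST(N) = {else}
FIRST(C) = {else, id}
FIRST(R) = {epsilon, else, then}
FIRST(L) = {epsilon}
FOLLOW(S) = {$}
FOLLOW(N) = {id}
FOLLOW(C) = {id}
FOLLOW(R) = {$}
FOLLOW(L) = {$, if}
Each cell of M receives at most one production.

Yes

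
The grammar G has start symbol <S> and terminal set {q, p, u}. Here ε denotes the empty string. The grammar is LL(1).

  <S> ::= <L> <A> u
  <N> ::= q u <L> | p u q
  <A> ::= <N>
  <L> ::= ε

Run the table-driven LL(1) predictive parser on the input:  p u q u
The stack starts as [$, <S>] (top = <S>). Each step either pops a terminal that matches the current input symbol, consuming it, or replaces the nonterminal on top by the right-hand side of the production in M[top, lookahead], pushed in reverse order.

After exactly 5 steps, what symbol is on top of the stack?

step 1: stack=$ <S>  input=p u q u $  — expand <S> ::= <L> <A> u
step 2: stack=$ u <A> <L>  input=p u q u $  — expand <L> ::= ε
step 3: stack=$ u <A>  input=p u q u $  — expand <A> ::= <N>
step 4: stack=$ u <N>  input=p u q u $  — expand <N> ::= p u q
step 5: stack=$ u q u p  input=p u q u $  — match p
Stack after step 5: $ u q u (top = u).

u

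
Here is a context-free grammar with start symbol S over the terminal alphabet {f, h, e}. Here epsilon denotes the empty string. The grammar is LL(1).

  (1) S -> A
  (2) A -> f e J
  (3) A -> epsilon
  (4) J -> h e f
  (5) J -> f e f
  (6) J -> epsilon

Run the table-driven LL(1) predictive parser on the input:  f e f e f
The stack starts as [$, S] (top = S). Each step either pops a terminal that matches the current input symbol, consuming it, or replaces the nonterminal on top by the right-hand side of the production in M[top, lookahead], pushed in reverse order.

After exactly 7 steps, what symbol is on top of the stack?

     Stack    Input        Action
  1  $ S      f e f e f $  expand S -> A
  2  $ A      f e f e f $  expand A -> f e J
  3  $ J e f  f e f e f $  match f
  4  $ J e    e f e f $    match e
  5  $ J      f e f $      expand J -> f e f
  6  $ f e f  f e f $      match f
  7  $ f e    e f $        match e
Stack after step 7: $ f (top = f).

f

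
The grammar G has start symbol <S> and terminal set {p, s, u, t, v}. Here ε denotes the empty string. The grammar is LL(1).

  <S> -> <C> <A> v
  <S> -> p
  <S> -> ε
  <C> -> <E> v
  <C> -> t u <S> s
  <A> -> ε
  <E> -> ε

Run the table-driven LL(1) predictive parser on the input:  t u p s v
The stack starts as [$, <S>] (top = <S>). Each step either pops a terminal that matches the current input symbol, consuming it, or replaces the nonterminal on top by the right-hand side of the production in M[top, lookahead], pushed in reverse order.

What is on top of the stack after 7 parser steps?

<A>

step 1: stack=$ <S>  input=t u p s v $  — expand <S> -> <C> <A> v
step 2: stack=$ v <A> <C>  input=t u p s v $  — expand <C> -> t u <S> s
step 3: stack=$ v <A> s <S> u t  input=t u p s v $  — match t
step 4: stack=$ v <A> s <S> u  input=u p s v $  — match u
step 5: stack=$ v <A> s <S>  input=p s v $  — expand <S> -> p
step 6: stack=$ v <A> s p  input=p s v $  — match p
step 7: stack=$ v <A> s  input=s v $  — match s
Stack after step 7: $ v <A> (top = <A>).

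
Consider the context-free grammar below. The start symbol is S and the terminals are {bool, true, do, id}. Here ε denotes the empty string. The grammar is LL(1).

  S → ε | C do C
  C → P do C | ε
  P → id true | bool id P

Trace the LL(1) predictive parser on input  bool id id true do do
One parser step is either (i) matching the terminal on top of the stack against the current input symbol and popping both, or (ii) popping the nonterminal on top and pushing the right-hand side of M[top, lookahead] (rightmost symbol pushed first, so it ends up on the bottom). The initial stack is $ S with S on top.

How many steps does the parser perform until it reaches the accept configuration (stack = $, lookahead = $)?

12

step 1: stack=$ S  input=bool id id true do do $  — expand S → C do C
step 2: stack=$ C do C  input=bool id id true do do $  — expand C → P do C
step 3: stack=$ C do C do P  input=bool id id true do do $  — expand P → bool id P
step 4: stack=$ C do C do P id bool  input=bool id id true do do $  — match bool
step 5: stack=$ C do C do P id  input=id id true do do $  — match id
step 6: stack=$ C do C do P  input=id true do do $  — expand P → id true
step 7: stack=$ C do C do true id  input=id true do do $  — match id
step 8: stack=$ C do C do true  input=true do do $  — match true
step 9: stack=$ C do C do  input=do do $  — match do
step 10: stack=$ C do C  input=do $  — expand C → ε
step 11: stack=$ C do  input=do $  — match do
step 12: stack=$ C  input=$  — expand C → ε
Accept reached after 12 steps.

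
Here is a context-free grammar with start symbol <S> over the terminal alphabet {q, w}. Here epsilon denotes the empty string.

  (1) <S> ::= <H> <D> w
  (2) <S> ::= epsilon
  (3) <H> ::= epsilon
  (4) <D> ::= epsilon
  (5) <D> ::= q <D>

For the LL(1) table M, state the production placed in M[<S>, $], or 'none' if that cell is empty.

FIRST(<H>): from <H>::=epsilon we get {epsilon}. So FIRST(<H>) = {epsilon}.
FIRST(<D>): from <D>::=epsilon we get {epsilon}; from <D>::=q <D> we get {q}. So FIRST(<D>) = {epsilon, q}.
FIRST(<S>): from <S>::=<H> <D> w we get {q, w}; from <S>::=epsilon we get {epsilon}. So FIRST(<S>) = {epsilon, q, w}.
FOLLOW(<S>) includes $ since <S> is the start symbol.
FOLLOW(<S>): <S> appears on no right-hand side. Thus FOLLOW(<S>) = {$}.
For <S> ::= <H> <D> w: FIRST(<H> <D> w) = {q, w}, so it goes in M[<S>, t] for t ∈ {q, w}.
For <S> ::= epsilon: FIRST(epsilon) = {epsilon}, so it goes in M[<S>, t] for t ∈ {}; since epsilon ∈ FIRST, also for every t ∈ FOLLOW(<S>) = {$}.

<S> ::= epsilon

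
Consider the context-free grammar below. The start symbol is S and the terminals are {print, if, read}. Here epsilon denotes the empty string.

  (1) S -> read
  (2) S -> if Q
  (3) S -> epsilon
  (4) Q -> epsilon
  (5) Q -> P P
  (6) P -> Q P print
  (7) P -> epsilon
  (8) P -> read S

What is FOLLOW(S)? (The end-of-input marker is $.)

FIRST(S) = {epsilon, if, read}
FIRST(Q) = {epsilon, print, read}  (via P P)
FIRST(P) = {epsilon, print, read}  (via Q P print)
FOLLOW(S) includes $ since S is the start symbol.
FOLLOW(S): in P->read S, the suffix after S is empty, so FOLLOW(S) ⊇ FOLLOW(P) = {$, print, read}. Thus FOLLOW(S) = {$, print, read}.
FOLLOW(Q): in S->if Q, the suffix after Q is empty, so FOLLOW(Q) ⊇ FOLLOW(S) = {$, print, read}; in P->Q P print, Q is followed by P print with FIRST {print, read}. Thus FOLLOW(Q) = {$, print, read}.
FOLLOW(P): in Q->P P (occurrence 1), P is followed by P with FIRST {epsilon, print, read}; in Q->P P (occurrence 1), the suffix after P is nullable, so FOLLOW(P) ⊇ FOLLOW(Q) = {$, print, read}; in Q->P P (occurrence 2), the suffix after P is empty, so FOLLOW(P) ⊇ FOLLOW(Q) = {$, print, read}; in P->Q P print, P is followed by print with FIRST {print}. Thus FOLLOW(P) = {$, print, read}.

{$, print, read}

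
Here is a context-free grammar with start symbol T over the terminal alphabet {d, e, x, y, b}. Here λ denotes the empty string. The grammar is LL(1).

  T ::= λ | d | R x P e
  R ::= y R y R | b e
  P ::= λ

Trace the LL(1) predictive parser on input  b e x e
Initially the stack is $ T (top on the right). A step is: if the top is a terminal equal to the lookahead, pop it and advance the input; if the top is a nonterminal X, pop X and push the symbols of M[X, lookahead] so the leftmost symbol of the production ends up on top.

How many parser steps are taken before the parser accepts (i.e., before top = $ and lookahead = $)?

7

     Stack        Input      Action
  1  $ T          b e x e $  expand T ::= R x P e
  2  $ e P x R    b e x e $  expand R ::= b e
  3  $ e P x e b  b e x e $  match b
  4  $ e P x e    e x e $    match e
  5  $ e P x      x e $      match x
  6  $ e P        e $        expand P ::= λ
  7  $ e          e $        match e
Accept reached after 7 steps.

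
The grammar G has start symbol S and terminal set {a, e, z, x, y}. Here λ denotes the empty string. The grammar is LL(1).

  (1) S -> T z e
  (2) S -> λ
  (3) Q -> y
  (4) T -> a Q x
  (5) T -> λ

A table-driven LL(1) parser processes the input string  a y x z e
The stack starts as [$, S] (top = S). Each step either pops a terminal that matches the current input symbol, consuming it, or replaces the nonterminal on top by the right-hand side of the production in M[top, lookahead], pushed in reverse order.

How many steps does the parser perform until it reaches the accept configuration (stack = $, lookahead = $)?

step 1: stack=$ S  input=a y x z e $  — expand S -> T z e
step 2: stack=$ e z T  input=a y x z e $  — expand T -> a Q x
step 3: stack=$ e z x Q a  input=a y x z e $  — match a
step 4: stack=$ e z x Q  input=y x z e $  — expand Q -> y
step 5: stack=$ e z x y  input=y x z e $  — match y
step 6: stack=$ e z x  input=x z e $  — match x
step 7: stack=$ e z  input=z e $  — match z
step 8: stack=$ e  input=e $  — match e
Accept reached after 8 steps.

8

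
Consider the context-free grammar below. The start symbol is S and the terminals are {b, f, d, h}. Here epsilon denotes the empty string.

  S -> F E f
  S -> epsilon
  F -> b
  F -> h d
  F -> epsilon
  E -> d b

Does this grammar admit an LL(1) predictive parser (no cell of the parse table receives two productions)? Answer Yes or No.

Yes

FIRST(S) = {epsilon, b, d, h}
FIRST(F) = {epsilon, b, h}
FIRST(E) = {d}
FOLLOW(S) = {$}
FOLLOW(F) = {d}
FOLLOW(E) = {f}
Each cell of M receives at most one production.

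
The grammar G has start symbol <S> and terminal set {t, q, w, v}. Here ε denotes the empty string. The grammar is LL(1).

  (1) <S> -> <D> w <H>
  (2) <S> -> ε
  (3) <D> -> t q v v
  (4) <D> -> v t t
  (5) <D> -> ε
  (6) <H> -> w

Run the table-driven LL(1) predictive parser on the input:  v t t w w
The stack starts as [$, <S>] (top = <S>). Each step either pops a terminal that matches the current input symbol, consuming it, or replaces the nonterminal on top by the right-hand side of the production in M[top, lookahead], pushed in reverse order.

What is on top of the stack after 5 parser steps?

     Stack          Input        Action
  1  $ <S>          v t t w w $  expand <S> -> <D> w <H>
  2  $ <H> w <D>    v t t w w $  expand <D> -> v t t
  3  $ <H> w t t v  v t t w w $  match v
  4  $ <H> w t t    t t w w $    match t
  5  $ <H> w t      t w w $      match t
Stack after step 5: $ <H> w (top = w).

w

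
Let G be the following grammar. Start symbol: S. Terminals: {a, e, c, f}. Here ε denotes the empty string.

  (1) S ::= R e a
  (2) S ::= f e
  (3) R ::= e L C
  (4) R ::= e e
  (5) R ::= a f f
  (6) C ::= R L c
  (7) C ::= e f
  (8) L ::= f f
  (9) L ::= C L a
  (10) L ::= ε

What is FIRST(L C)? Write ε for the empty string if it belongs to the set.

FIRST(R): from R::=e L C we get {e}; from R::=e e we get {e}; from R::=a f f we get {a}. So FIRST(R) = {a, e}.
FIRST(S): from S::=R e a we get {a, e}; from S::=f e we get {f}. So FIRST(S) = {a, e, f}.
FIRST(C): from C::=R L c we get {a, e}; from C::=e f we get {e}. So FIRST(C) = {a, e}.
FIRST(L): from L::=f f we get {f}; from L::=C L a we get {a, e}; from L::=ε we get {ε}. So FIRST(L) = {ε, a, e, f}.
FIRST(L C): take FIRST of each symbol in turn, carrying on past any symbol whose FIRST contains ε; result {a, e, f}.

{a, e, f}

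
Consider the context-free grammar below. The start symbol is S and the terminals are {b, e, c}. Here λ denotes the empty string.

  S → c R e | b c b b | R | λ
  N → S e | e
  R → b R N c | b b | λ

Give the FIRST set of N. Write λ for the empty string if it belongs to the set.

{b, c, e}

FIRST(R) = {λ, b}
FIRST(S) = {λ, b, c}  (via R)
FIRST(N) = {b, c, e}  (via S e)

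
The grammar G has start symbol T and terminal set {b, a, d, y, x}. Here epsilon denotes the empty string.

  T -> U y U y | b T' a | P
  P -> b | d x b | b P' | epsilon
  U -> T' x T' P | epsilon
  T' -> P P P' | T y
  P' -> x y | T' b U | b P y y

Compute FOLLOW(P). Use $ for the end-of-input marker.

FIRST(P) = {epsilon, b, d}
FIRST(T) = {epsilon, b, d, x, y}  (via U y U y, P)
FIRST(U) = {epsilon, b, d, x, y}  (via T' x T' P)
FIRST(T') = {b, d, x, y}  (via P P P', T y)
FIRST(P') = {b, d, x, y}  (via T' b U)
FOLLOW(T) includes $ since T is the start symbol.
FOLLOW(T): in T'->T y, T is followed by y with FIRST {y}. Thus FOLLOW(T) = {$, y}.
FOLLOW(P): in T->P, the suffix after P is empty, so FOLLOW(P) ⊇ FOLLOW(T) = {$, y}; in U->T' x T' P, the suffix after P is empty, so FOLLOW(P) ⊇ FOLLOW(U) = {$, a, b, d, x, y}; in T'->P P P' (occurrence 1), P is followed by P P' with FIRST {b, d, x, y}; in T'->P P P' (occurrence 2), P is followed by P' with FIRST {b, d, x, y}; in P'->b P y y, P is followed by y y with FIRST {y}. Thus FOLLOW(P) = {$, a, b, d, x, y}.
FOLLOW(U): in T->U y U y (occurrence 1), U is followed by y U y with FIRST {y}; in T->U y U y (occurrence 2), U is followed by y with FIRST {y}; in P'->T' b U, the suffix after U is empty, so FOLLOW(U) ⊇ FOLLOW(P') = {$, a, b, d, x, y}. Thus FOLLOW(U) = {$, a, b, d, x, y}.
FOLLOW(T'): in T->b T' a, T' is followed by a with FIRST {a}; in U->T' x T' P (occurrence 1), T' is followed by x T' P with FIRST {x}; in U->T' x T' P (occurrence 2), T' is followed by P with FIRST {epsilon, b, d}; in U->T' x T' P (occurrence 2), the suffix after T' is nullable, so FOLLOW(T') ⊇ FOLLOW(U) = {$, a, b, d, x, y}; in P'->T' b U, T' is followed by b U with FIRST {b}. Thus FOLLOW(T') = {$, a, b, d, x, y}.
FOLLOW(P'): in P->b P', the suffix after P' is empty, so FOLLOW(P') ⊇ FOLLOW(P) = {$, a, b, d, x, y}; in T'->P P P', the suffix after P' is empty, so FOLLOW(P') ⊇ FOLLOW(T') = {$, a, b, d, x, y}. Thus FOLLOW(P') = {$, a, b, d, x, y}.

{$, a, b, d, x, y}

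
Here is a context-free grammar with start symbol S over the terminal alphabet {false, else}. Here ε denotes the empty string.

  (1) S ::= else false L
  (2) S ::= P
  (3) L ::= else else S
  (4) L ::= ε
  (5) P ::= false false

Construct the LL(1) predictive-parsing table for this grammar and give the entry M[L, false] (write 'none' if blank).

none

FIRST(L) = {ε, else}
FIRST(P) = {false}
FIRST(S) = {else, false}  (via P)
FOLLOW(S) includes $ since S is the start symbol.
FOLLOW(S): in L::=else else S, the suffix after S is empty, so FOLLOW(S) ⊇ FOLLOW(L) = {$}. Thus FOLLOW(S) = {$}.
FOLLOW(L): in S::=else false L, the suffix after L is empty, so FOLLOW(L) ⊇ FOLLOW(S) = {$}. Thus FOLLOW(L) = {$}.
For L ::= else else S: FIRST(else else S) = {else}, so it goes in M[L, t] for t ∈ {else}.
For L ::= ε: FIRST(ε) = {ε}, so it goes in M[L, t] for t ∈ {}; since ε ∈ FIRST, also for every t ∈ FOLLOW(L) = {$}.
None of these place a production in M[L, false].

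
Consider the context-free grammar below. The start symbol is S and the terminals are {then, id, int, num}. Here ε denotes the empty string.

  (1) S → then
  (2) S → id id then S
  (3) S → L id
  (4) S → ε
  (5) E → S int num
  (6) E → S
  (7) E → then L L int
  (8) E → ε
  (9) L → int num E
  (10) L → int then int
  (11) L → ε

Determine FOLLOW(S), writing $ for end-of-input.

FIRST(L) = {ε, int}
FIRST(S) = {ε, id, int, then}  (via L id)
FIRST(E) = {ε, id, int, then}  (via S int num, S)
FOLLOW(S) includes $ since S is the start symbol.
FOLLOW(L): in S→L id, L is followed by id with FIRST {id}; in E→then L L int (occurrence 1), L is followed by L int with FIRST {int}; in E→then L L int (occurrence 2), L is followed by int with FIRST {int}. Thus FOLLOW(L) = {id, int}.
FOLLOW(E): in L→int num E, the suffix after E is empty, so FOLLOW(E) ⊇ FOLLOW(L) = {id, int}. Thus FOLLOW(E) = {id, int}.
FOLLOW(S): in S→id id then S, the suffix after S is empty (adds nothing new); in E→S int num, S is followed by int num with FIRST {int}; in E→S, the suffix after S is empty, so FOLLOW(S) ⊇ FOLLOW(E) = {id, int}. Thus FOLLOW(S) = {$, id, int}.

{$, id, int}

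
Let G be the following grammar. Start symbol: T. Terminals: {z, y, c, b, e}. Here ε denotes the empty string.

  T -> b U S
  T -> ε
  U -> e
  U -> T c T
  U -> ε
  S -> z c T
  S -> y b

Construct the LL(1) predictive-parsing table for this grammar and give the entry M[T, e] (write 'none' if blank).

none

FIRST(T): from T->b U S we get {b}; from T->ε we get {ε}. So FIRST(T) = {ε, b}.
FIRST(S): from S->z c T we get {z}; from S->y b we get {y}. So FIRST(S) = {y, z}.
FIRST(U): from U->e we get {e}; from U->T c T we get {b, c}; from U->ε we get {ε}. So FIRST(U) = {ε, b, c, e}.
FOLLOW(T) includes $ since T is the start symbol.
FOLLOW(U): in T->b U S, U is followed by S with FIRST {y, z}. Thus FOLLOW(U) = {y, z}.
FOLLOW(T): in U->T c T (occurrence 1), T is followed by c T with FIRST {c}; in U->T c T (occurrence 2), the suffix after T is empty, so FOLLOW(T) ⊇ FOLLOW(U) = {y, z}; in S->z c T, the suffix after T is empty, so FOLLOW(T) ⊇ FOLLOW(S) = {$, c, y, z}. Thus FOLLOW(T) = {$, c, y, z}.
FOLLOW(S): in T->b U S, the suffix after S is empty, so FOLLOW(S) ⊇ FOLLOW(T) = {$, c, y, z}. Thus FOLLOW(S) = {$, c, y, z}.
For T -> b U S: FIRST(b U S) = {b}, so it goes in M[T, t] for t ∈ {b}.
For T -> ε: FIRST(ε) = {ε}, so it goes in M[T, t] for t ∈ {}; since ε ∈ FIRST, also for every t ∈ FOLLOW(T) = {$, c, y, z}.
None of these place a production in M[T, e].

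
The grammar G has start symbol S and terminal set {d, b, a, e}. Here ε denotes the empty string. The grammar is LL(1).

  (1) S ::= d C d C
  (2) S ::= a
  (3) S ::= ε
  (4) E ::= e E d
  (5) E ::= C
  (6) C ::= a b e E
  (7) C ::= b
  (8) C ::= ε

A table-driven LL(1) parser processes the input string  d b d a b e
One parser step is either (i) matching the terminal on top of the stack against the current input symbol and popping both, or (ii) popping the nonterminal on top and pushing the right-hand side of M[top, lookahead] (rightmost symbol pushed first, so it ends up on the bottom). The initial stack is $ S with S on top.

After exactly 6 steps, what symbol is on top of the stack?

step 1: stack=$ S  input=d b d a b e $  — expand S ::= d C d C
step 2: stack=$ C d C d  input=d b d a b e $  — match d
step 3: stack=$ C d C  input=b d a b e $  — expand C ::= b
step 4: stack=$ C d b  input=b d a b e $  — match b
step 5: stack=$ C d  input=d a b e $  — match d
step 6: stack=$ C  input=a b e $  — expand C ::= a b e E
Stack after step 6: $ E e b a (top = a).

a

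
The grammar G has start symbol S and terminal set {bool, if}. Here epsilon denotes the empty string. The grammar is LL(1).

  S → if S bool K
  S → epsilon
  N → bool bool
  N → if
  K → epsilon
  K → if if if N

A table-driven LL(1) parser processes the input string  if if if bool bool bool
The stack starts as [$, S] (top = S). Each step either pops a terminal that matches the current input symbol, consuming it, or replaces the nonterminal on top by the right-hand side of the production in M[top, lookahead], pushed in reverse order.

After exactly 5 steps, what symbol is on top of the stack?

if

     Stack                 Input                      Action
  1  $ S                   if if if bool bool bool $  expand S → if S bool K
  2  $ K bool S if         if if if bool bool bool $  match if
  3  $ K bool S            if if bool bool bool $     expand S → if S bool K
  4  $ K bool K bool S if  if if bool bool bool $     match if
  5  $ K bool K bool S     if bool bool bool $        expand S → if S bool K
Stack after step 5: $ K bool K bool K bool S if (top = if).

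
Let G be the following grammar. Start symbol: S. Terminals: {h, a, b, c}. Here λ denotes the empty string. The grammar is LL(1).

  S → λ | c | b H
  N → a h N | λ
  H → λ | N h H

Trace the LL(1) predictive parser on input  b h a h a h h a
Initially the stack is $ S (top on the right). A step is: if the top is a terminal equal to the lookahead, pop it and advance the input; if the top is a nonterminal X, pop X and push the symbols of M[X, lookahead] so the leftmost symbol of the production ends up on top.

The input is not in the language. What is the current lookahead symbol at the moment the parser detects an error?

$

step 1: stack=$ S  input=b h a h a h h a $  — expand S → b H
step 2: stack=$ H b  input=b h a h a h h a $  — match b
step 3: stack=$ H  input=h a h a h h a $  — expand H → N h H
step 4: stack=$ H h N  input=h a h a h h a $  — expand N → λ
step 5: stack=$ H h  input=h a h a h h a $  — match h
step 6: stack=$ H  input=a h a h h a $  — expand H → N h H
step 7: stack=$ H h N  input=a h a h h a $  — expand N → a h N
step 8: stack=$ H h N h a  input=a h a h h a $  — match a
step 9: stack=$ H h N h  input=h a h h a $  — match h
step 10: stack=$ H h N  input=a h h a $  — expand N → a h N
step 11: stack=$ H h N h a  input=a h h a $  — match a
step 12: stack=$ H h N h  input=h h a $  — match h
step 13: stack=$ H h N  input=h a $  — expand N → λ
step 14: stack=$ H h  input=h a $  — match h
step 15: stack=$ H  input=a $  — expand H → N h H
step 16: stack=$ H h N  input=a $  — expand N → a h N
step 17: stack=$ H h N h a  input=a $  — match a
step 18: stack=$ H h N h  input=$  — error: top is terminal h but lookahead is $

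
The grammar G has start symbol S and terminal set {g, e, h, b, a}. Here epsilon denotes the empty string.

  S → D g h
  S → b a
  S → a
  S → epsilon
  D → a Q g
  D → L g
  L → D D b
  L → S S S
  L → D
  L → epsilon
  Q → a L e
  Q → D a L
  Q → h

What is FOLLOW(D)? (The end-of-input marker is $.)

{a, b, e, g}

FIRST(S): from S→D g h we get {a, b, g}; from S→b a we get {b}; from S→a we get {a}; from S→epsilon we get {epsilon}. So FIRST(S) = {epsilon, a, b, g}.
FIRST(D): from D→a Q g we get {a}; from D→L g we get {a, b, g}. So FIRST(D) = {a, b, g}.
FIRST(L): from L→D D b we get {a, b, g}; from L→S S S we get {epsilon, a, b, g}; from L→D we get {a, b, g}; from L→epsilon we get {epsilon}. So FIRST(L) = {epsilon, a, b, g}.
FIRST(Q): from Q→a L e we get {a}; from Q→D a L we get {a, b, g}; from Q→h we get {h}. So FIRST(Q) = {a, b, g, h}.
FOLLOW(S) includes $ since S is the start symbol.
FOLLOW(Q): in D→a Q g, Q is followed by g with FIRST {g}. Thus FOLLOW(Q) = {g}.
FOLLOW(L): in D→L g, L is followed by g with FIRST {g}; in Q→a L e, L is followed by e with FIRST {e}; in Q→D a L, the suffix after L is empty, so FOLLOW(L) ⊇ FOLLOW(Q) = {g}. Thus FOLLOW(L) = {e, g}.
FOLLOW(S): in L→S S S (occurrence 1), S is followed by S S with FIRST {epsilon, a, b, g}; in L→S S S (occurrence 1), the suffix after S is nullable, so FOLLOW(S) ⊇ FOLLOW(L) = {e, g}; in L→S S S (occurrence 2), S is followed by S with FIRST {epsilon, a, b, g}; in L→S S S (occurrence 2), the suffix after S is nullable, so FOLLOW(S) ⊇ FOLLOW(L) = {e, g}; in L→S S S (occurrence 3), the suffix after S is empty, so FOLLOW(S) ⊇ FOLLOW(L) = {e, g}. Thus FOLLOW(S) = {$, a, b, e, g}.
FOLLOW(D): in S→D g h, D is followed by g h with FIRST {g}; in L→D D b (occurrence 1), D is followed by D b with FIRST {a, b, g}; in L→D D b (occurrence 2), D is followed by b with FIRST {b}; in L→D, the suffix after D is empty, so FOLLOW(D) ⊇ FOLLOW(L) = {e, g}; in Q→D a L, D is followed by a L with FIRST {a}. Thus FOLLOW(D) = {a, b, e, g}.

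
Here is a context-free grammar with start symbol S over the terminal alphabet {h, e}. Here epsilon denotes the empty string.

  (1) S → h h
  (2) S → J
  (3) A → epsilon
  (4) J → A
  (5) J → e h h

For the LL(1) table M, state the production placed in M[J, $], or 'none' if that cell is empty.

J → A

FIRST(A) = {epsilon}
FIRST(J) = {epsilon, e}  (via A)
FIRST(S) = {epsilon, e, h}  (via J)
FOLLOW(S) includes $ since S is the start symbol.
FOLLOW(S): S appears on no right-hand side. Thus FOLLOW(S) = {$}.
FOLLOW(J): in S→J, the suffix after J is empty, so FOLLOW(J) ⊇ FOLLOW(S) = {$}. Thus FOLLOW(J) = {$}.
For J → A: FIRST(A) = {epsilon}, so it goes in M[J, t] for t ∈ {}; since epsilon ∈ FIRST, also for every t ∈ FOLLOW(J) = {$}.
For J → e h h: FIRST(e h h) = {e}, so it goes in M[J, t] for t ∈ {e}.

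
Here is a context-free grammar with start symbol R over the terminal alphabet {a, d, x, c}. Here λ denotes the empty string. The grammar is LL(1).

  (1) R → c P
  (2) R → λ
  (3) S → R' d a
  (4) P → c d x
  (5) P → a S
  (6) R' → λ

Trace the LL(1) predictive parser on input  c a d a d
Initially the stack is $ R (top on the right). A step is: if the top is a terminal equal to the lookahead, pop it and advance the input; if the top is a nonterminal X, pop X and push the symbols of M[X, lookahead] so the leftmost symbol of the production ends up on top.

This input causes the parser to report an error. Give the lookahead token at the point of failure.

d

     Stack     Input        Action
  1  $ R       c a d a d $  expand R → c P
  2  $ P c     c a d a d $  match c
  3  $ P       a d a d $    expand P → a S
  4  $ S a     a d a d $    match a
  5  $ S       d a d $      expand S → R' d a
  6  $ a d R'  d a d $      expand R' → λ
  7  $ a d     d a d $      match d
  8  $ a       a d $        match a
  9  $         d $          error: stack empty but input remains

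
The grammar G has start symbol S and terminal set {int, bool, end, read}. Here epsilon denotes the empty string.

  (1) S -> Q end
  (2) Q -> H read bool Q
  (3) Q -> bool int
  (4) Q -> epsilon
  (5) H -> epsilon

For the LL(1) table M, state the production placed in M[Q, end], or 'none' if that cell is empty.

FIRST(H) = {epsilon}
FIRST(Q) = {epsilon, bool, read}  (via H read bool Q)
FIRST(S) = {bool, end, read}  (via Q end)
FOLLOW(S) includes $ since S is the start symbol.
FOLLOW(Q): in S->Q end, Q is followed by end with FIRST {end}; in Q->H read bool Q, the suffix after Q is empty (adds nothing new). Thus FOLLOW(Q) = {end}.
For Q -> H read bool Q: FIRST(H read bool Q) = {read}, so it goes in M[Q, t] for t ∈ {read}.
For Q -> bool int: FIRST(bool int) = {bool}, so it goes in M[Q, t] for t ∈ {bool}.
For Q -> epsilon: FIRST(epsilon) = {epsilon}, so it goes in M[Q, t] for t ∈ {}; since epsilon ∈ FIRST, also for every t ∈ FOLLOW(Q) = {end}.

Q -> epsilon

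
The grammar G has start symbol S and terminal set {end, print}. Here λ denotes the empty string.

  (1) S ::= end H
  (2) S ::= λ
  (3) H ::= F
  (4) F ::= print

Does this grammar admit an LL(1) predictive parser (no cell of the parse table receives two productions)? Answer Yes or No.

Yes

FIRST(S) = {λ, end}
FIRST(H) = {print}
FIRST(F) = {print}
FOLLOW(S) = {$}
FOLLOW(H) = {$}
FOLLOW(F) = {$}
Each cell of M receives at most one production.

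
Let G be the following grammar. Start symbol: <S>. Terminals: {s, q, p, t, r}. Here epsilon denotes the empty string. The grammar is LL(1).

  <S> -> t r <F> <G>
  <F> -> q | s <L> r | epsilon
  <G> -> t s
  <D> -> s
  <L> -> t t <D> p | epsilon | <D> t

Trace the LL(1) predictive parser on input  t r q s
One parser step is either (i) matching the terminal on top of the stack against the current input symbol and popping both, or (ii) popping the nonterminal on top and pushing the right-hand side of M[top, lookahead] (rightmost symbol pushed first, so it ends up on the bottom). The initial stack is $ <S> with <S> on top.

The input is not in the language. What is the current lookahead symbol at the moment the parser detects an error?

s

step 1: stack=$ <S>  input=t r q s $  — expand <S> -> t r <F> <G>
step 2: stack=$ <G> <F> r t  input=t r q s $  — match t
step 3: stack=$ <G> <F> r  input=r q s $  — match r
step 4: stack=$ <G> <F>  input=q s $  — expand <F> -> q
step 5: stack=$ <G> q  input=q s $  — match q
step 6: stack=$ <G>  input=s $  — error: M[<G>, s] is empty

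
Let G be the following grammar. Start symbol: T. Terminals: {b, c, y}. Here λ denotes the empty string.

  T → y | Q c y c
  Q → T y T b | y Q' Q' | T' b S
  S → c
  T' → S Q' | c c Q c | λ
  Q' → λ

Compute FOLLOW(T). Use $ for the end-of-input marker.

FIRST(S) = {c}
FIRST(Q') = {λ}
FIRST(T') = {λ, c}  (via S Q')
FIRST(T) = {b, c, y}  (via Q c y c)
FIRST(Q) = {b, c, y}  (via T y T b, T' b S)
FOLLOW(T) includes $ since T is the start symbol.
FOLLOW(T): in Q→T y T b (occurrence 1), T is followed by y T b with FIRST {y}; in Q→T y T b (occurrence 2), T is followed by b with FIRST {b}. Thus FOLLOW(T) = {$, b, y}.
FOLLOW(Q): in T→Q c y c, Q is followed by c y c with FIRST {c}; in T'→c c Q c, Q is followed by c with FIRST {c}. Thus FOLLOW(Q) = {c}.
FOLLOW(T'): in Q→T' b S, T' is followed by b S with FIRST {b}. Thus FOLLOW(T') = {b}.
FOLLOW(S): in Q→T' b S, the suffix after S is empty, so FOLLOW(S) ⊇ FOLLOW(Q) = {c}; in T'→S Q', S is followed by Q' with FIRST {λ}; in T'→S Q', the suffix after S is nullable, so FOLLOW(S) ⊇ FOLLOW(T') = {b}. Thus FOLLOW(S) = {b, c}.
FOLLOW(Q'): in Q→y Q' Q' (occurrence 1), Q' is followed by Q' with FIRST {λ}; in Q→y Q' Q' (occurrence 1), the suffix after Q' is nullable, so FOLLOW(Q') ⊇ FOLLOW(Q) = {c}; in Q→y Q' Q' (occurrence 2), the suffix after Q' is empty, so FOLLOW(Q') ⊇ FOLLOW(Q) = {c}; in T'→S Q', the suffix after Q' is empty, so FOLLOW(Q') ⊇ FOLLOW(T') = {b}. Thus FOLLOW(Q') = {b, c}.

{$, b, y}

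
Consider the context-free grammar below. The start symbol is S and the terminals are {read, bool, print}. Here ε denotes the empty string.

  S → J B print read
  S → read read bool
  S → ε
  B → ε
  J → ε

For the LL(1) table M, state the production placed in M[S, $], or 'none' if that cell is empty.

S → ε

FIRST(B) = {ε}
FIRST(J) = {ε}
FIRST(S) = {ε, print, read}  (via J B print read)
FOLLOW(S) includes $ since S is the start symbol.
FOLLOW(S): S appears on no right-hand side. Thus FOLLOW(S) = {$}.
For S → J B print read: FIRST(J B print read) = {print}, so it goes in M[S, t] for t ∈ {print}.
For S → read read bool: FIRST(read read bool) = {read}, so it goes in M[S, t] for t ∈ {read}.
For S → ε: FIRST(ε) = {ε}, so it goes in M[S, t] for t ∈ {}; since ε ∈ FIRST, also for every t ∈ FOLLOW(S) = {$}.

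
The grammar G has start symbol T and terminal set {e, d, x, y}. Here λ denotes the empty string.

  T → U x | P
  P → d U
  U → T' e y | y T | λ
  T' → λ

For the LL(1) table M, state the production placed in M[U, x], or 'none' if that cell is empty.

FIRST(P): from P→d U we get {d}. So FIRST(P) = {d}.
FIRST(T'): from T'→λ we get {λ}. So FIRST(T') = {λ}.
FIRST(U): from U→T' e y we get {e}; from U→y T we get {y}; from U→λ we get {λ}. So FIRST(U) = {λ, e, y}.
FIRST(T): from T→U x we get {e, x, y}; from T→P we get {d}. So FIRST(T) = {d, e, x, y}.
FOLLOW(T) includes $ since T is the start symbol.
FOLLOW(P): in T→P, the suffix after P is empty, so FOLLOW(P) ⊇ FOLLOW(T) = {$, x}. Thus FOLLOW(P) = {$, x}.
FOLLOW(U): in T→U x, U is followed by x with FIRST {x}; in P→d U, the suffix after U is empty, so FOLLOW(U) ⊇ FOLLOW(P) = {$, x}. Thus FOLLOW(U) = {$, x}.
For U → T' e y: FIRST(T' e y) = {e}, so it goes in M[U, t] for t ∈ {e}.
For U → y T: FIRST(y T) = {y}, so it goes in M[U, t] for t ∈ {y}.
For U → λ: FIRST(λ) = {λ}, so it goes in M[U, t] for t ∈ {}; since λ ∈ FIRST, also for every t ∈ FOLLOW(U) = {$, x}.

U → λ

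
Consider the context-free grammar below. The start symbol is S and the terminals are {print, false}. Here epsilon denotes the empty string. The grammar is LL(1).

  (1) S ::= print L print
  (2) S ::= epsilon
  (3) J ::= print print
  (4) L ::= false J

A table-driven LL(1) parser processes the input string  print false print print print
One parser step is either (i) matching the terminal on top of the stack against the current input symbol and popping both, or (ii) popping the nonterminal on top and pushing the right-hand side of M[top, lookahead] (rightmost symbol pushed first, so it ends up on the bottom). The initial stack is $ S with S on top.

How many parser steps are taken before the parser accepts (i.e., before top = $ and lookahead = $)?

8

step 1: stack=$ S  input=print false print print print $  — expand S ::= print L print
step 2: stack=$ print L print  input=print false print print print $  — match print
step 3: stack=$ print L  input=false print print print $  — expand L ::= false J
step 4: stack=$ print J false  input=false print print print $  — match false
step 5: stack=$ print J  input=print print print $  — expand J ::= print print
step 6: stack=$ print print print  input=print print print $  — match print
step 7: stack=$ print print  input=print print $  — match print
step 8: stack=$ print  input=print $  — match print
Accept reached after 8 steps.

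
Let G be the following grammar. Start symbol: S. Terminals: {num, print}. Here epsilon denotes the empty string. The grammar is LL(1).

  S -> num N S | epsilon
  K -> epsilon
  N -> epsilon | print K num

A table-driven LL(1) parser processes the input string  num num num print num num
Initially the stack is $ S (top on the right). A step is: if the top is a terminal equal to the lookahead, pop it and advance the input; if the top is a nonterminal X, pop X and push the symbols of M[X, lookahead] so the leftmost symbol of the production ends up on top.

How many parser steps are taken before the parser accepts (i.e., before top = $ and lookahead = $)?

16

step 1: stack=$ S  input=num num num print num num $  — expand S -> num N S
step 2: stack=$ S N num  input=num num num print num num $  — match num
step 3: stack=$ S N  input=num num print num num $  — expand N -> epsilon
step 4: stack=$ S  input=num num print num num $  — expand S -> num N S
step 5: stack=$ S N num  input=num num print num num $  — match num
step 6: stack=$ S N  input=num print num num $  — expand N -> epsilon
step 7: stack=$ S  input=num print num num $  — expand S -> num N S
step 8: stack=$ S N num  input=num print num num $  — match num
step 9: stack=$ S N  input=print num num $  — expand N -> print K num
step 10: stack=$ S num K print  input=print num num $  — match print
step 11: stack=$ S num K  input=num num $  — expand K -> epsilon
step 12: stack=$ S num  input=num num $  — match num
step 13: stack=$ S  input=num $  — expand S -> num N S
step 14: stack=$ S N num  input=num $  — match num
step 15: stack=$ S N  input=$  — expand N -> epsilon
step 16: stack=$ S  input=$  — expand S -> epsilon
Accept reached after 16 steps.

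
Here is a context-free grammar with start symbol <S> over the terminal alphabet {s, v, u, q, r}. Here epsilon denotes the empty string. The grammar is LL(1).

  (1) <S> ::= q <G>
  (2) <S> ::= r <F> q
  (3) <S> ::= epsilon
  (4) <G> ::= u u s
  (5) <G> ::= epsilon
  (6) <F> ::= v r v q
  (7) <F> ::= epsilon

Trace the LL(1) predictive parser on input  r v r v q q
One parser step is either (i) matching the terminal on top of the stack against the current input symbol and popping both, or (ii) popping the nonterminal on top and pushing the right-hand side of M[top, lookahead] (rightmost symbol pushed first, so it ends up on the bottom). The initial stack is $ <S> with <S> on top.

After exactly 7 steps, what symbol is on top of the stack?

q

step 1: stack=$ <S>  input=r v r v q q $  — expand <S> ::= r <F> q
step 2: stack=$ q <F> r  input=r v r v q q $  — match r
step 3: stack=$ q <F>  input=v r v q q $  — expand <F> ::= v r v q
step 4: stack=$ q q v r v  input=v r v q q $  — match v
step 5: stack=$ q q v r  input=r v q q $  — match r
step 6: stack=$ q q v  input=v q q $  — match v
step 7: stack=$ q q  input=q q $  — match q
Stack after step 7: $ q (top = q).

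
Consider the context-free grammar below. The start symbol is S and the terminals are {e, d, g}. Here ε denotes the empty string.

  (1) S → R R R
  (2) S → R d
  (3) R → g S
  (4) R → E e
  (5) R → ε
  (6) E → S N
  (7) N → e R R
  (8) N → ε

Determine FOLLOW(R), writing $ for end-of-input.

{$, d, e, g}

FIRST(N) = {ε, e}
FIRST(S) = {ε, d, e, g}  (via R R R, R d)
FIRST(E) = {ε, d, e, g}  (via S N)
FIRST(R) = {ε, d, e, g}  (via E e)
FOLLOW(S) includes $ since S is the start symbol.
FOLLOW(E): in R→E e, E is followed by e with FIRST {e}. Thus FOLLOW(E) = {e}.
FOLLOW(N): in E→S N, the suffix after N is empty, so FOLLOW(N) ⊇ FOLLOW(E) = {e}. Thus FOLLOW(N) = {e}.
FOLLOW(S): in R→g S, the suffix after S is empty, so FOLLOW(S) ⊇ FOLLOW(R) = {$, d, e, g}; in E→S N, S is followed by N with FIRST {ε, e}; in E→S N, the suffix after S is nullable, so FOLLOW(S) ⊇ FOLLOW(E) = {e}. Thus FOLLOW(S) = {$, d, e, g}.
FOLLOW(R): in S→R R R (occurrence 1), R is followed by R R with FIRST {ε, d, e, g}; in S→R R R (occurrence 1), the suffix after R is nullable, so FOLLOW(R) ⊇ FOLLOW(S) = {$, d, e, g}; in S→R R R (occurrence 2), R is followed by R with FIRST {ε, d, e, g}; in S→R R R (occurrence 2), the suffix after R is nullable, so FOLLOW(R) ⊇ FOLLOW(S) = {$, d, e, g}; in S→R R R (occurrence 3), the suffix after R is empty, so FOLLOW(R) ⊇ FOLLOW(S) = {$, d, e, g}; in S→R d, R is followed by d with FIRST {d}; in N→e R R (occurrence 1), R is followed by R with FIRST {ε, d, e, g}; in N→e R R (occurrence 1), the suffix after R is nullable, so FOLLOW(R) ⊇ FOLLOW(N) = {e}; in N→e R R (occurrence 2), the suffix after R is empty, so FOLLOW(R) ⊇ FOLLOW(N) = {e}. Thus FOLLOW(R) = {$, d, e, g}.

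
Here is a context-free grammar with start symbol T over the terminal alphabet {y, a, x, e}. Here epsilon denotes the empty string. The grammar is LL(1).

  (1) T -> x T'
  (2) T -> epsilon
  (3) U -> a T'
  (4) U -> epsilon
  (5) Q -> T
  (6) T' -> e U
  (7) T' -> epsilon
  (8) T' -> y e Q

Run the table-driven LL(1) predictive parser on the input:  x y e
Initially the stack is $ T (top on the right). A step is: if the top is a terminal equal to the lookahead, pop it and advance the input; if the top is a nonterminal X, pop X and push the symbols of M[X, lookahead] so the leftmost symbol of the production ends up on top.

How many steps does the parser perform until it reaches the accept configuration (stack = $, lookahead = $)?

7

step 1: stack=$ T  input=x y e $  — expand T -> x T'
step 2: stack=$ T' x  input=x y e $  — match x
step 3: stack=$ T'  input=y e $  — expand T' -> y e Q
step 4: stack=$ Q e y  input=y e $  — match y
step 5: stack=$ Q e  input=e $  — match e
step 6: stack=$ Q  input=$  — expand Q -> T
step 7: stack=$ T  input=$  — expand T -> epsilon
Accept reached after 7 steps.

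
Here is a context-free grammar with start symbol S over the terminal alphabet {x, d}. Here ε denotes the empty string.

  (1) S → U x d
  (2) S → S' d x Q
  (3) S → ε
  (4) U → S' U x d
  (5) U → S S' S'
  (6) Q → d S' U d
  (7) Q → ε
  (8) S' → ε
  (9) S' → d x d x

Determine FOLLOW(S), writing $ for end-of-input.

FIRST(Q): from Q→d S' U d we get {d}; from Q→ε we get {ε}. So FIRST(Q) = {ε, d}.
FIRST(S'): from S'→ε we get {ε}; from S'→d x d x we get {d}. So FIRST(S') = {ε, d}.
FIRST(S): from S→U x d we get {d, x}; from S→S' d x Q we get {d}; from S→ε we get {ε}. So FIRST(S) = {ε, d, x}.
FIRST(U): from U→S' U x d we get {d, x}; from U→S S' S' we get {ε, d, x}. So FIRST(U) = {ε, d, x}.
FOLLOW(S) includes $ since S is the start symbol.
FOLLOW(U): in S→U x d, U is followed by x d with FIRST {x}; in U→S' U x d, U is followed by x d with FIRST {x}; in Q→d S' U d, U is followed by d with FIRST {d}. Thus FOLLOW(U) = {d, x}.
FOLLOW(S): in U→S S' S', S is followed by S' S' with FIRST {ε, d}; in U→S S' S', the suffix after S is nullable, so FOLLOW(S) ⊇ FOLLOW(U) = {d, x}. Thus FOLLOW(S) = {$, d, x}.
FOLLOW(Q): in S→S' d x Q, the suffix after Q is empty, so FOLLOW(Q) ⊇ FOLLOW(S) = {$, d, x}. Thus FOLLOW(Q) = {$, d, x}.
FOLLOW(S'): in S→S' d x Q, S' is followed by d x Q with FIRST {d}; in U→S' U x d, S' is followed by U x d with FIRST {d, x}; in U→S S' S' (occurrence 1), S' is followed by S' with FIRST {ε, d}; in U→S S' S' (occurrence 1), the suffix after S' is nullable, so FOLLOW(S') ⊇ FOLLOW(U) = {d, x}; in U→S S' S' (occurrence 2), the suffix after S' is empty, so FOLLOW(S') ⊇ FOLLOW(U) = {d, x}; in Q→d S' U d, S' is followed by U d with FIRST {d, x}. Thus FOLLOW(S') = {d, x}.

{$, d, x}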